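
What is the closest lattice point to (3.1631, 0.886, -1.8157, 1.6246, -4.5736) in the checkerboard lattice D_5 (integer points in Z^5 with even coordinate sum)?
(3, 1, -2, 2, -4)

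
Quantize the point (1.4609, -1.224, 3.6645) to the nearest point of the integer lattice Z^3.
(1, -1, 4)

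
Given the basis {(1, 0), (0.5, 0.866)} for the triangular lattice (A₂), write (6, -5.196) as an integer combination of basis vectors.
9b₁ - 6b₂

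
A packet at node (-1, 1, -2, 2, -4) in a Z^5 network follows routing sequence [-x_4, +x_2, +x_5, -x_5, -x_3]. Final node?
(-1, 2, -3, 1, -4)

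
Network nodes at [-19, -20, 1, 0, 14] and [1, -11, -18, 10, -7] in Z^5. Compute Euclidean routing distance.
37.1887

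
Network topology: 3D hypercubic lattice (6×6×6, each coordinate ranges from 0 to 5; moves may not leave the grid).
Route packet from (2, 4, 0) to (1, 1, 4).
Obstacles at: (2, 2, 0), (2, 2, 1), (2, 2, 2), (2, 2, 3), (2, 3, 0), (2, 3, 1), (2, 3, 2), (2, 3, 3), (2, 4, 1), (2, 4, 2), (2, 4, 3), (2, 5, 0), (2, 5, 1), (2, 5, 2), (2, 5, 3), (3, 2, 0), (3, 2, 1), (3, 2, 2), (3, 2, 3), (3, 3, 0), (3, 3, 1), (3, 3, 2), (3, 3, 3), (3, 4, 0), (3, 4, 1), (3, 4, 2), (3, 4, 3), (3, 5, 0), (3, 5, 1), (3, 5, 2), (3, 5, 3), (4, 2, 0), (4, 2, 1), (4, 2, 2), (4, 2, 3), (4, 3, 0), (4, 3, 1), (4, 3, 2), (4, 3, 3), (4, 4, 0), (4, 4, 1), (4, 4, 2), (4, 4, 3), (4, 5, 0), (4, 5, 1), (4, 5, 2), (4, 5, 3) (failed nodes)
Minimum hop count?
8
(one shortest path: (2, 4, 0) → (1, 4, 0) → (1, 3, 0) → (1, 2, 0) → (1, 1, 0) → (1, 1, 1) → (1, 1, 2) → (1, 1, 3) → (1, 1, 4))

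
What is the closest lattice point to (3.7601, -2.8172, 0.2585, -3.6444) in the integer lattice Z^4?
(4, -3, 0, -4)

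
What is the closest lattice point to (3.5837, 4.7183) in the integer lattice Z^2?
(4, 5)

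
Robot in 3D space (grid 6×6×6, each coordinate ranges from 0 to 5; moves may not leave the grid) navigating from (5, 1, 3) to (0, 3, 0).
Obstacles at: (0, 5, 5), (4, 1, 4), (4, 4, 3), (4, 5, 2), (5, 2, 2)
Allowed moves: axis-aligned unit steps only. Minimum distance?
10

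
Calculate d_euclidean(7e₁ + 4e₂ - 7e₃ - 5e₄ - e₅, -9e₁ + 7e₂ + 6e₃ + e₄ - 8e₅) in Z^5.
22.7816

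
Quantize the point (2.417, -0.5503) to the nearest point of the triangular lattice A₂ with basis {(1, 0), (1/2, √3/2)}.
(2.5, -0.866)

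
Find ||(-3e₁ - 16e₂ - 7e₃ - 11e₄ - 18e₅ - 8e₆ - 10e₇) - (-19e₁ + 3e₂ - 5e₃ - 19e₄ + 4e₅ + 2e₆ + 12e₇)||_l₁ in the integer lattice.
99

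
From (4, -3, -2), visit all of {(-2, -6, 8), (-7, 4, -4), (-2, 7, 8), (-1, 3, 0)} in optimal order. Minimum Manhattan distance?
56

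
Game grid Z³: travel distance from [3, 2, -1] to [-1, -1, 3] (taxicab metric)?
11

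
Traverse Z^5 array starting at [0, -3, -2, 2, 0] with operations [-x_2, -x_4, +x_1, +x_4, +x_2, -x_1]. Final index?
(0, -3, -2, 2, 0)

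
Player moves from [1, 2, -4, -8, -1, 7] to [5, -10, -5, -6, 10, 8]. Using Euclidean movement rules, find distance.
16.9411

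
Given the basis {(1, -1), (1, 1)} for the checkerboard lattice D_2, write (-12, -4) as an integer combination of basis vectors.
-4b₁ - 8b₂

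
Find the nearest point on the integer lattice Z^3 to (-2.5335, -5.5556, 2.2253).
(-3, -6, 2)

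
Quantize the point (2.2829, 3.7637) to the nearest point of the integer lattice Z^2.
(2, 4)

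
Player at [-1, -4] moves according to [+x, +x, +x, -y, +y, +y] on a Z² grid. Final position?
(2, -3)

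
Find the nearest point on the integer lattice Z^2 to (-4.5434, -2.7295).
(-5, -3)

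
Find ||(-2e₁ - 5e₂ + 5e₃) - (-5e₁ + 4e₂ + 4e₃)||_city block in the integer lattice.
13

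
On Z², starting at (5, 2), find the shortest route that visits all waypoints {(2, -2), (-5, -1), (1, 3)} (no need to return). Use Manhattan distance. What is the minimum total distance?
19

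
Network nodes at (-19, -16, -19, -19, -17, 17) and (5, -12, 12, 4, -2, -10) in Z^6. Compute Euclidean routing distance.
55.0999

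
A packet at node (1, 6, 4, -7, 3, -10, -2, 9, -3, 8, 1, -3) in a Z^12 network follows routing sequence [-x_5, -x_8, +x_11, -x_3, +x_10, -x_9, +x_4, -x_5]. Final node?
(1, 6, 3, -6, 1, -10, -2, 8, -4, 9, 2, -3)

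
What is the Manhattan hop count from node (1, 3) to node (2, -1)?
5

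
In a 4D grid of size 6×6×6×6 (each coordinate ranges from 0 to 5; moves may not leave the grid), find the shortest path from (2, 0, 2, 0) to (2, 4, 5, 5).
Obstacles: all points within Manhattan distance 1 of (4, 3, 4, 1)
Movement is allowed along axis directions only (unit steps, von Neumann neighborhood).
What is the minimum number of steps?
12
(one shortest path: (2, 0, 2, 0) → (2, 1, 2, 0) → (2, 2, 2, 0) → (2, 3, 2, 0) → (2, 4, 2, 0) → (2, 4, 3, 0) → (2, 4, 4, 0) → (2, 4, 5, 0) → (2, 4, 5, 1) → (2, 4, 5, 2) → (2, 4, 5, 3) → (2, 4, 5, 4) → (2, 4, 5, 5))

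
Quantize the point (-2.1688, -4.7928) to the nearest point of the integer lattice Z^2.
(-2, -5)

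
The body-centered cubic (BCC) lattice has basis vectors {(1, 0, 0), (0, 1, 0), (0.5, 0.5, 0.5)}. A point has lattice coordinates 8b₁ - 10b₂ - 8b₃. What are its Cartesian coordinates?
(4, -14, -4)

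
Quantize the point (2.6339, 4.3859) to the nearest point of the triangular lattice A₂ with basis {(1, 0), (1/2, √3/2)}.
(2.5, 4.33)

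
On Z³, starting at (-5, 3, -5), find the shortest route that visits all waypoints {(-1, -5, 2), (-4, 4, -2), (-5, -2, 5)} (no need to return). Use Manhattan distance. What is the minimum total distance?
29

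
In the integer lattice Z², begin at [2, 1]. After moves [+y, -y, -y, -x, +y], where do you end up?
(1, 1)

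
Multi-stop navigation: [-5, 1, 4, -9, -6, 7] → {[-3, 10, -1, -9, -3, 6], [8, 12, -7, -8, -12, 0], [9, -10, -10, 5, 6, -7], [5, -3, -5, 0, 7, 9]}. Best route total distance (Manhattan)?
149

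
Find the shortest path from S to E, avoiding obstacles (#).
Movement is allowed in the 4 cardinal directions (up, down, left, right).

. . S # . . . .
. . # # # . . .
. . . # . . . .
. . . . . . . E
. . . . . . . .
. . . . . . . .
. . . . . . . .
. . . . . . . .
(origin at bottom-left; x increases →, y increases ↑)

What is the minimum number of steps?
10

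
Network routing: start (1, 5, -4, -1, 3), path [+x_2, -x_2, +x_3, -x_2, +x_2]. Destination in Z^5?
(1, 5, -3, -1, 3)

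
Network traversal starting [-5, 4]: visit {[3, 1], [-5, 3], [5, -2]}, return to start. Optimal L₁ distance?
32
(one optimal route: (-5, 4) → (3, 1) → (5, -2) → (-5, 3) → (-5, 4))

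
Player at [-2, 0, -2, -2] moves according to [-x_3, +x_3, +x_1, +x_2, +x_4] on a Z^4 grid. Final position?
(-1, 1, -2, -1)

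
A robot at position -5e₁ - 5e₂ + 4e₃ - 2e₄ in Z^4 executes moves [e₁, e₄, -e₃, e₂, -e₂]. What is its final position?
(-4, -5, 3, -1)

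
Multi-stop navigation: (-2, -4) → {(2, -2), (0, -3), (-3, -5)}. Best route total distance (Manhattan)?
10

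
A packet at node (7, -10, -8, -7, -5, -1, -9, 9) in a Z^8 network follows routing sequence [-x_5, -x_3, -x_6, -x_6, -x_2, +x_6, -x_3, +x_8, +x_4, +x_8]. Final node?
(7, -11, -10, -6, -6, -2, -9, 11)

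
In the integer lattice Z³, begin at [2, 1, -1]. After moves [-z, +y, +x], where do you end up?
(3, 2, -2)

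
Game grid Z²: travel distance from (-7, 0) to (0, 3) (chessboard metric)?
7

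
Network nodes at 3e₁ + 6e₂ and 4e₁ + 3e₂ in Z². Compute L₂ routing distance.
3.16228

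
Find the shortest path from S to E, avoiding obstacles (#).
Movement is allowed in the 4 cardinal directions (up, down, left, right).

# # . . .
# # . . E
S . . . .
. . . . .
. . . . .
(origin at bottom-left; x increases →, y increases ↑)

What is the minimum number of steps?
5
(one shortest path: (0, 2) → (1, 2) → (2, 2) → (3, 2) → (4, 2) → (4, 3))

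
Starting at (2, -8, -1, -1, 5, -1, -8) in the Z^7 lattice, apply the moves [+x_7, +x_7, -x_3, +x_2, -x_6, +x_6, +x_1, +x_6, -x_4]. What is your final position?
(3, -7, -2, -2, 5, 0, -6)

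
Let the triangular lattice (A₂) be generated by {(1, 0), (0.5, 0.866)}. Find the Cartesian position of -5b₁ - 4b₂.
(-7, -3.464)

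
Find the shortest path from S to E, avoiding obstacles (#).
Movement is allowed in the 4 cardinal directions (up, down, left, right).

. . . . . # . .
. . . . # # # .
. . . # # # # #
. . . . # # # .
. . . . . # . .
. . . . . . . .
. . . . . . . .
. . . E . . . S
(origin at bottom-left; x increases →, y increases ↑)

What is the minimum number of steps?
4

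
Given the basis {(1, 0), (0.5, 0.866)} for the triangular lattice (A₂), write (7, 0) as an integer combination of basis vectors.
7b₁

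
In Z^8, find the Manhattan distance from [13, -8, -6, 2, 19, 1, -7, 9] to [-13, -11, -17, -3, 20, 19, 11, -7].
98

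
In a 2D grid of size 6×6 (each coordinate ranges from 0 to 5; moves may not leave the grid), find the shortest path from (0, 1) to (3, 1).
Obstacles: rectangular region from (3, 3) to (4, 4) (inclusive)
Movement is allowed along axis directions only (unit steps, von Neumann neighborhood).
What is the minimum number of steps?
3
(one shortest path: (0, 1) → (1, 1) → (2, 1) → (3, 1))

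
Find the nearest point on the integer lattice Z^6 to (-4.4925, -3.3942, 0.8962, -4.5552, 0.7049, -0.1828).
(-4, -3, 1, -5, 1, 0)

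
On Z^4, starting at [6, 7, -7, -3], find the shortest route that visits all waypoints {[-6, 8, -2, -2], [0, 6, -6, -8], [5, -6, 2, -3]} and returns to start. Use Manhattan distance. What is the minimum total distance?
84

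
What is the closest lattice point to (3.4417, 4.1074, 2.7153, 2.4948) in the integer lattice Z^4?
(3, 4, 3, 2)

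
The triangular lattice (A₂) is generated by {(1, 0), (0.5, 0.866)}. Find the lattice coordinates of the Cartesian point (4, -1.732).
5b₁ - 2b₂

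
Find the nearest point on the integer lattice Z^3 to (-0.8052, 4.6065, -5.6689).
(-1, 5, -6)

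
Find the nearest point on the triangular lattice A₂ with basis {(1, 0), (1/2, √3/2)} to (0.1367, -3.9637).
(0.5, -4.33)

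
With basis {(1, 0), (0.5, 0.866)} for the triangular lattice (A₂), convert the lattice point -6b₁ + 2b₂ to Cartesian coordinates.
(-5, 1.732)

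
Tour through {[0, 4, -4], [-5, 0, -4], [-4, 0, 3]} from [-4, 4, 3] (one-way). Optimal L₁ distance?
21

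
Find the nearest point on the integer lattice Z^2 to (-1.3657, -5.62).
(-1, -6)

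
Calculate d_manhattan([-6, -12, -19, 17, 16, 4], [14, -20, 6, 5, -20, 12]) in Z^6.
109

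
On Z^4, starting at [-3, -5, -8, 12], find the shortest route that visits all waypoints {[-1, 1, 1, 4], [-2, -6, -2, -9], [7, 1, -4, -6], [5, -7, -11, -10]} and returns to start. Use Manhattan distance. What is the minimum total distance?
116
(one optimal route: (-3, -5, -8, 12) → (-1, 1, 1, 4) → (7, 1, -4, -6) → (5, -7, -11, -10) → (-2, -6, -2, -9) → (-3, -5, -8, 12))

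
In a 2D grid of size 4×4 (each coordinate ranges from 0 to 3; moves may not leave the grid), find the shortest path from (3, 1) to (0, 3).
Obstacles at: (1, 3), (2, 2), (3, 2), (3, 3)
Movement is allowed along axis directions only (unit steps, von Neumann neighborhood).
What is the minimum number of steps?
5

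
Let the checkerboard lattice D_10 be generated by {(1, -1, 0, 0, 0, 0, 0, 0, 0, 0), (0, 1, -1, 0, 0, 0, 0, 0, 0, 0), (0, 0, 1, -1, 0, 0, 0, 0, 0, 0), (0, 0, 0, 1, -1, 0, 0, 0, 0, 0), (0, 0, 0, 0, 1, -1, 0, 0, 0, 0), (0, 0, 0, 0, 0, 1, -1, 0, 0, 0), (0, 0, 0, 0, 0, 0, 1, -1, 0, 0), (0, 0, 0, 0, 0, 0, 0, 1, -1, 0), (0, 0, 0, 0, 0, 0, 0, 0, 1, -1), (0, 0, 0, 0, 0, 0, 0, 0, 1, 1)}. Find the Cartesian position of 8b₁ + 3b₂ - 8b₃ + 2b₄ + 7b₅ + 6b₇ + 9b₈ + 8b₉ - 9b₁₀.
(8, -5, -11, 10, 5, -7, 6, 3, -10, -17)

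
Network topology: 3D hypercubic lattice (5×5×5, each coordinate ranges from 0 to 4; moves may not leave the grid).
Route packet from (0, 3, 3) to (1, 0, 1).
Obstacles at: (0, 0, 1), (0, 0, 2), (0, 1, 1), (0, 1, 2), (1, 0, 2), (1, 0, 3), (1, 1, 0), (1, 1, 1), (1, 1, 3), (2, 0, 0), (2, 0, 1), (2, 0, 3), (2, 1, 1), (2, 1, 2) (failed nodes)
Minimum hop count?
8
(one shortest path: (0, 3, 3) → (0, 2, 3) → (0, 2, 2) → (0, 2, 1) → (0, 2, 0) → (0, 1, 0) → (0, 0, 0) → (1, 0, 0) → (1, 0, 1))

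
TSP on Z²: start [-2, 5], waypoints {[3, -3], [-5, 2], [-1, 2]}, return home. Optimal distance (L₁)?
32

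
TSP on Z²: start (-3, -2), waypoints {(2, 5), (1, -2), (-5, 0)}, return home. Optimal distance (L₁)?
28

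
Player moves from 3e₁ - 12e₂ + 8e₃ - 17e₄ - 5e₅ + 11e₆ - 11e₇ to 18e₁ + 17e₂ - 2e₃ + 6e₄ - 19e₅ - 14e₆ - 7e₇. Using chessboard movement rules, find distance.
29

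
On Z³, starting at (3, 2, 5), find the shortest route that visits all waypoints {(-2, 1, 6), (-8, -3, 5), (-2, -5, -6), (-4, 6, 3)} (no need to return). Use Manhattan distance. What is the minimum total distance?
51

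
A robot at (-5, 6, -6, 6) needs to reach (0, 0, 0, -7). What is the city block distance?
30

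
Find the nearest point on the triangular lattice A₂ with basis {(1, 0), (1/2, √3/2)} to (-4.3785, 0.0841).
(-4, 0)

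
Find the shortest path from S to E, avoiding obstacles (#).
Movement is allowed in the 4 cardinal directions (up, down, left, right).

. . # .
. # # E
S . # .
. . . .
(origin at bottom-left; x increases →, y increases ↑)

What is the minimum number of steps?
6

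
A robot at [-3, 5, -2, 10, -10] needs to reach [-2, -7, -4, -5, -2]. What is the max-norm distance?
15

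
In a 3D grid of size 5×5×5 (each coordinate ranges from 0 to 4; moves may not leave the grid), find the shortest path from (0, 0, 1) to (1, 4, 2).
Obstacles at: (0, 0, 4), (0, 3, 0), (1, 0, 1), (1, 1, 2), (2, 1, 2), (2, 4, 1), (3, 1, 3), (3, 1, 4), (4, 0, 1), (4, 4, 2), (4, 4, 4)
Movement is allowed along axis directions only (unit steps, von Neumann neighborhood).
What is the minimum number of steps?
6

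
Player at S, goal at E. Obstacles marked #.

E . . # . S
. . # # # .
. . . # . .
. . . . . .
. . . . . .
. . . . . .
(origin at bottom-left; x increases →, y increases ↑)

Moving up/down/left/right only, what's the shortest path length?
11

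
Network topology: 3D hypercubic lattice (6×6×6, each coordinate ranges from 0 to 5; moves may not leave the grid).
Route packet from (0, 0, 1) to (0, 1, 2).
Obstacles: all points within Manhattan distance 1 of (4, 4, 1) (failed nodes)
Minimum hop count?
2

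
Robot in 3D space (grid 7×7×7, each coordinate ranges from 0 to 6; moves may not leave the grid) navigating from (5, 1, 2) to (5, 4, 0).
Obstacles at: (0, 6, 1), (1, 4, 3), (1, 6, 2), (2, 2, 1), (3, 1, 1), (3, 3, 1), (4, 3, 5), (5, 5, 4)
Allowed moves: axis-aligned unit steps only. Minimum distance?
5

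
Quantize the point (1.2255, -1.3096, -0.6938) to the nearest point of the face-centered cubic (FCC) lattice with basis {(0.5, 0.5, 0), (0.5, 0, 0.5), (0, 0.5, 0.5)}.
(1, -1.5, -0.5)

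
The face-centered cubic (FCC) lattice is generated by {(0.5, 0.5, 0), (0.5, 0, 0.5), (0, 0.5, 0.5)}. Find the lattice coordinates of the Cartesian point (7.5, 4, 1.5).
10b₁ + 5b₂ - 2b₃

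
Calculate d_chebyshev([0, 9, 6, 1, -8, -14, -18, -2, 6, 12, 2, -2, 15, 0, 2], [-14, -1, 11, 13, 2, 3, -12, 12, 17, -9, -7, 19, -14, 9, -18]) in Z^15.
29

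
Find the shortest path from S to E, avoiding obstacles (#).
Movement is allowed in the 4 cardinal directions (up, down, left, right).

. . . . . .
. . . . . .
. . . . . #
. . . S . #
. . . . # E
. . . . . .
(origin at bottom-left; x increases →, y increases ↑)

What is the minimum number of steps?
5
(one shortest path: (3, 2) → (3, 1) → (3, 0) → (4, 0) → (5, 0) → (5, 1))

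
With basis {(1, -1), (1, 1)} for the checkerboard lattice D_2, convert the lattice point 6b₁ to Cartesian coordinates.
(6, -6)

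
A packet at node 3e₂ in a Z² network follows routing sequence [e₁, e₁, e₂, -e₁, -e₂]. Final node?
(1, 3)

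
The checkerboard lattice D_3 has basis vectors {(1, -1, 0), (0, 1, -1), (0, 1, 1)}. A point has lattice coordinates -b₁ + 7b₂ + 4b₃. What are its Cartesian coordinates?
(-1, 12, -3)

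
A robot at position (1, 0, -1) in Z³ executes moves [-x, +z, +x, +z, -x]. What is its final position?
(0, 0, 1)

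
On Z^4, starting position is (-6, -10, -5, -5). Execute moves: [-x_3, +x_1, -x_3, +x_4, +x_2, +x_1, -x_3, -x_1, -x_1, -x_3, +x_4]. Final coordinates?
(-6, -9, -9, -3)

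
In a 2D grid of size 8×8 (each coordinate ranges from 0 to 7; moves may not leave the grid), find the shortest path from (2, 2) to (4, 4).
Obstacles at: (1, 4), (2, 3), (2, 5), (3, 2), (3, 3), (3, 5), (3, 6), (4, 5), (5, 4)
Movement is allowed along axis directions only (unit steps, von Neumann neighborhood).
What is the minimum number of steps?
6
(one shortest path: (2, 2) → (2, 1) → (3, 1) → (4, 1) → (4, 2) → (4, 3) → (4, 4))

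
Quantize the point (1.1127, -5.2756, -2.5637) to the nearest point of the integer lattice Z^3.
(1, -5, -3)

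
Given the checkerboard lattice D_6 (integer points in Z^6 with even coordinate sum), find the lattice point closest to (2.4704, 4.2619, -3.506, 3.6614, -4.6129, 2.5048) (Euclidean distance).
(2, 4, -4, 4, -5, 3)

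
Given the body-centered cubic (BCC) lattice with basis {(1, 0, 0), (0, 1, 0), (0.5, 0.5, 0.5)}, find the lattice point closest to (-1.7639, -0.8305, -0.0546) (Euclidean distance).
(-2, -1, 0)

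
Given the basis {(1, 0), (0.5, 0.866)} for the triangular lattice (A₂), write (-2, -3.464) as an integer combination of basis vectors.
-4b₂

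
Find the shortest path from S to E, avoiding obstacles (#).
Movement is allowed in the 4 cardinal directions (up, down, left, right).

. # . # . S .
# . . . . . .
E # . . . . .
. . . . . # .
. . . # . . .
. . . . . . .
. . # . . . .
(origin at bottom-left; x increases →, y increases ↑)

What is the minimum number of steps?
9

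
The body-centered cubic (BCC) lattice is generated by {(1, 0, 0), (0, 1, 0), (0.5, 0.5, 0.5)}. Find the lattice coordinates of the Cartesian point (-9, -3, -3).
-6b₁ - 6b₃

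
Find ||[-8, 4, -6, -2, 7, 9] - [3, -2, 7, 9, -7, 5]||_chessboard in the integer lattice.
14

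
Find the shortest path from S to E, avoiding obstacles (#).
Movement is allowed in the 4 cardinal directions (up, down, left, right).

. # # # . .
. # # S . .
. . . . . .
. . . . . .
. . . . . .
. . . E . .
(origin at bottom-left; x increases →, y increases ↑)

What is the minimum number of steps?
4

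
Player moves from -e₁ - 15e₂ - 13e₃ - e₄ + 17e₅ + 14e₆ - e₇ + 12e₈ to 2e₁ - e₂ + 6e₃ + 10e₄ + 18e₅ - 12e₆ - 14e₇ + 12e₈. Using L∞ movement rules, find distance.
26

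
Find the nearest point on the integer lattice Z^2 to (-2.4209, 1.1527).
(-2, 1)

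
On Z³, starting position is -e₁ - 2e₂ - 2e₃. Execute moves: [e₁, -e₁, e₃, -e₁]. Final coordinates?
(-2, -2, -1)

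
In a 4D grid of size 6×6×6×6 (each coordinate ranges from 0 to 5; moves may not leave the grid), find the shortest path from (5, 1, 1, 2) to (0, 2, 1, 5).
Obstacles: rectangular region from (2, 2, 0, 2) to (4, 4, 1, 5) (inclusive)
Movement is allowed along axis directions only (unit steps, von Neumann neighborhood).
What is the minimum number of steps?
9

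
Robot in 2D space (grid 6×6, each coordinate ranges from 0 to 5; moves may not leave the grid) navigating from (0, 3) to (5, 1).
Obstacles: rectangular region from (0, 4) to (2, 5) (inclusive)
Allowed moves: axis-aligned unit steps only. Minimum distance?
7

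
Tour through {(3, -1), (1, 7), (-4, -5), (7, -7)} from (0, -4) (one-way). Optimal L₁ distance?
38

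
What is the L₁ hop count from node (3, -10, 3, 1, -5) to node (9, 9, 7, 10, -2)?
41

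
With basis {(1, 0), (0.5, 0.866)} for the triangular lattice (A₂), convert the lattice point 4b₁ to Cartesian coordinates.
(4, 0)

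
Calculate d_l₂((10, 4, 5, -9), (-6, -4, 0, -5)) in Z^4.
19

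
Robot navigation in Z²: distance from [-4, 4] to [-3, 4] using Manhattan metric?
1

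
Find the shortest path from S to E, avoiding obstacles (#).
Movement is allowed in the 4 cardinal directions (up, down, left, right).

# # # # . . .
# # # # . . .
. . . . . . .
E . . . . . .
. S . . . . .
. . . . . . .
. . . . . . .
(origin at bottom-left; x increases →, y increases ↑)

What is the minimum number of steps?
2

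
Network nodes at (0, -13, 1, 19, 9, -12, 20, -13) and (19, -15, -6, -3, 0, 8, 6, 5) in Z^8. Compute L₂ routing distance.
43.5775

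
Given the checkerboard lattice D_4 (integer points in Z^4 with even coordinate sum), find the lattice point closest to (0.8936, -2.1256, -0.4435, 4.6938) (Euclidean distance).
(1, -2, 0, 5)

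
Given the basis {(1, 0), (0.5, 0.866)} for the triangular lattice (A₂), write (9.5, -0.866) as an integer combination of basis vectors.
10b₁ - b₂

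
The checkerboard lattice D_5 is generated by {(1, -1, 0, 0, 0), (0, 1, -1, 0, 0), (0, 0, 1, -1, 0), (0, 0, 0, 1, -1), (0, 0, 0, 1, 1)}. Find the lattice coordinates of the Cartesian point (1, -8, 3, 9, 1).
b₁ - 7b₂ - 4b₃ + 2b₄ + 3b₅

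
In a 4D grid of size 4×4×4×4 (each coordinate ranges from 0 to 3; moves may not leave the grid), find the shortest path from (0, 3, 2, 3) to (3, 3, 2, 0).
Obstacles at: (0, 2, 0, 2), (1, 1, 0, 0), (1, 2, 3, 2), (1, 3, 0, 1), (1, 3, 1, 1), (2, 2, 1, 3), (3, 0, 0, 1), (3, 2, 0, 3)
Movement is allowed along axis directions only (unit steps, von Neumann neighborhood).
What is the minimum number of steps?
6
(one shortest path: (0, 3, 2, 3) → (1, 3, 2, 3) → (2, 3, 2, 3) → (3, 3, 2, 3) → (3, 3, 2, 2) → (3, 3, 2, 1) → (3, 3, 2, 0))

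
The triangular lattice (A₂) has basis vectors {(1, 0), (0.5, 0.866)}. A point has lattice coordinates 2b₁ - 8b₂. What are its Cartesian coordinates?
(-2, -6.928)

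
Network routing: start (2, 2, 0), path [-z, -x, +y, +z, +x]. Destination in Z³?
(2, 3, 0)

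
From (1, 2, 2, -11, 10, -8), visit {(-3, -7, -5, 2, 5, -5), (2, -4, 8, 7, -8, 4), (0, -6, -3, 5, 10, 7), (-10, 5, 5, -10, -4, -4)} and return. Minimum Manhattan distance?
194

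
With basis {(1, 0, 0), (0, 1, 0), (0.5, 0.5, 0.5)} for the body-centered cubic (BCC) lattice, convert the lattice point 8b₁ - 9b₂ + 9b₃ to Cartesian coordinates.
(12.5, -4.5, 4.5)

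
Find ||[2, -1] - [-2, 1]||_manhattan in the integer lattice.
6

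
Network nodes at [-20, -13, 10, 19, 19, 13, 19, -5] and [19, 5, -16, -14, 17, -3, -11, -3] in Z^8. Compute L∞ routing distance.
39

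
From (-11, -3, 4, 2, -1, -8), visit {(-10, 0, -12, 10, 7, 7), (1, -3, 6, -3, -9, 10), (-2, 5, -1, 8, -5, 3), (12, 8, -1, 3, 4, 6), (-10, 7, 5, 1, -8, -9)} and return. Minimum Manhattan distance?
244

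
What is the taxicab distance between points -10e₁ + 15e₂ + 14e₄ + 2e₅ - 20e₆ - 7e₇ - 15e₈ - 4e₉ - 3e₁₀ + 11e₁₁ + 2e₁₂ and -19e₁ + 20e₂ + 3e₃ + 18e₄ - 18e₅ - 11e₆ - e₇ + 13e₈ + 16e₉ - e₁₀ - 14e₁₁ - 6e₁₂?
139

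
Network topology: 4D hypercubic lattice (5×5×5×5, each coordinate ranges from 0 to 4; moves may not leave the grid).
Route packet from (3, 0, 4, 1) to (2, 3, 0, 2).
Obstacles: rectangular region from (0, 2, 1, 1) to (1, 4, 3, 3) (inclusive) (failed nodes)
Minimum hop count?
9
(one shortest path: (3, 0, 4, 1) → (2, 0, 4, 1) → (2, 1, 4, 1) → (2, 2, 4, 1) → (2, 3, 4, 1) → (2, 3, 3, 1) → (2, 3, 2, 1) → (2, 3, 1, 1) → (2, 3, 0, 1) → (2, 3, 0, 2))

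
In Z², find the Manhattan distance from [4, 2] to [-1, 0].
7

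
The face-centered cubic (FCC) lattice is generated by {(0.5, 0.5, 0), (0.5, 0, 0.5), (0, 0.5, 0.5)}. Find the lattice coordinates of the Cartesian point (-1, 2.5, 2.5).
-b₁ - b₂ + 6b₃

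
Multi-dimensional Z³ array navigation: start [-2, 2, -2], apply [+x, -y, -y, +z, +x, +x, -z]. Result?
(1, 0, -2)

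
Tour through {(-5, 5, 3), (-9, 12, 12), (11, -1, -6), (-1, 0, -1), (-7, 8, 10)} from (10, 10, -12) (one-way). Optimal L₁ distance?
69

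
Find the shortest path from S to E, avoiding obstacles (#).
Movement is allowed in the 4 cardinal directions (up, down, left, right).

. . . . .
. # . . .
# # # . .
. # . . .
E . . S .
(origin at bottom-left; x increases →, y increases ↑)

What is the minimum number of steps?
3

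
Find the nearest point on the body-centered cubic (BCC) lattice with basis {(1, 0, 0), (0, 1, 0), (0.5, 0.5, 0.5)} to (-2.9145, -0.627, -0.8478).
(-3, -1, -1)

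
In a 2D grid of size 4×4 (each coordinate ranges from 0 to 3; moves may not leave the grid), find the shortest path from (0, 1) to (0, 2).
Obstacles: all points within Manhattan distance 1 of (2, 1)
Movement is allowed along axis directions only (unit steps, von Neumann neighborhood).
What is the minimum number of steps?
1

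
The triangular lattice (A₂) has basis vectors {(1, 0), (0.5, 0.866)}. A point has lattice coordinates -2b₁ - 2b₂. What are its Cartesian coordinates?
(-3, -1.732)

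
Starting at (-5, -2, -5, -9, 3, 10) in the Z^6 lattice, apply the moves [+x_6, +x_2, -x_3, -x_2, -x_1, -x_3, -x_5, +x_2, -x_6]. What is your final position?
(-6, -1, -7, -9, 2, 10)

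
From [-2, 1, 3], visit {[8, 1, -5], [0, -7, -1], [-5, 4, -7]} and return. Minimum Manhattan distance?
68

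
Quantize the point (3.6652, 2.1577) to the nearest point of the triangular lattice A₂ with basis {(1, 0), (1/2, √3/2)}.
(3.5, 2.598)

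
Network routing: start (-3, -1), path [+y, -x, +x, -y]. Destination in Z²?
(-3, -1)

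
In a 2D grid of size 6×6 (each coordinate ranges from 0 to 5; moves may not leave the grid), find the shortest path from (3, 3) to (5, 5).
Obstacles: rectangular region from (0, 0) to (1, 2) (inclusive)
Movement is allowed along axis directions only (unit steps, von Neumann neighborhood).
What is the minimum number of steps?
4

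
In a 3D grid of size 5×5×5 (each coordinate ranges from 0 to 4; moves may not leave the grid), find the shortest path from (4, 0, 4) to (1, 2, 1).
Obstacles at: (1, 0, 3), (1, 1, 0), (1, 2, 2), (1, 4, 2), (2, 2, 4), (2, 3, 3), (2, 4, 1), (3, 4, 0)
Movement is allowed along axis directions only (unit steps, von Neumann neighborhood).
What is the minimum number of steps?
8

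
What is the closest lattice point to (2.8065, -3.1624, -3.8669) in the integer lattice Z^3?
(3, -3, -4)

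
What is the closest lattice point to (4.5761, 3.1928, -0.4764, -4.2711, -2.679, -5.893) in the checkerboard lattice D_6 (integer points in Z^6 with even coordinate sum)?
(5, 3, -1, -4, -3, -6)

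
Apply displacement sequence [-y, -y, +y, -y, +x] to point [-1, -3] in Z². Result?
(0, -5)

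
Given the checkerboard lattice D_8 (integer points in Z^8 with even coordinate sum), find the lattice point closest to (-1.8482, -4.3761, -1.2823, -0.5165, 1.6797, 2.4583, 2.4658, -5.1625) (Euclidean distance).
(-2, -4, -1, 0, 2, 2, 2, -5)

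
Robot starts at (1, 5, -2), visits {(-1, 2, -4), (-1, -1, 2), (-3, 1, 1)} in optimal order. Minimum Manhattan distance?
20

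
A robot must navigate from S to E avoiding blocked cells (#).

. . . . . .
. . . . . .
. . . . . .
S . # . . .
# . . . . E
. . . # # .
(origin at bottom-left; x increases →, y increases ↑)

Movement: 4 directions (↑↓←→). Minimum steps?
6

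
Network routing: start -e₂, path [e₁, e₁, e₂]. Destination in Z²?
(2, 0)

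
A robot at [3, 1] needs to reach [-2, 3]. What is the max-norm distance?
5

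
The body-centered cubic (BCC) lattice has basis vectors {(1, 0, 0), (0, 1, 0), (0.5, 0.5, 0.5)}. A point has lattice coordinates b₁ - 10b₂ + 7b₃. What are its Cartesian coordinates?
(4.5, -6.5, 3.5)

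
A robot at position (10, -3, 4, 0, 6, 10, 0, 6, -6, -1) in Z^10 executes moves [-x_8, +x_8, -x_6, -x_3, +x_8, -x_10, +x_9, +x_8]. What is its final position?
(10, -3, 3, 0, 6, 9, 0, 8, -5, -2)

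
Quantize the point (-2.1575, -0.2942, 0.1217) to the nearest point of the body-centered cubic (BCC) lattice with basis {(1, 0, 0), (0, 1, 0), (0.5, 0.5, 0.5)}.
(-2, 0, 0)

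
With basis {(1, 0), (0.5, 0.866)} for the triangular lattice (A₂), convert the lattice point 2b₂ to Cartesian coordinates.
(1, 1.732)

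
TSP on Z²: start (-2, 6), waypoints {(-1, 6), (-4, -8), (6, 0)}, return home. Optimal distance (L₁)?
48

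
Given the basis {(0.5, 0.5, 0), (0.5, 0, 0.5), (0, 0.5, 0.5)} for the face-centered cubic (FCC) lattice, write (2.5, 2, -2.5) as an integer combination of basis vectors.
7b₁ - 2b₂ - 3b₃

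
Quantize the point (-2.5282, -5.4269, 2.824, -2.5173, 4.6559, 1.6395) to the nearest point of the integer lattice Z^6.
(-3, -5, 3, -3, 5, 2)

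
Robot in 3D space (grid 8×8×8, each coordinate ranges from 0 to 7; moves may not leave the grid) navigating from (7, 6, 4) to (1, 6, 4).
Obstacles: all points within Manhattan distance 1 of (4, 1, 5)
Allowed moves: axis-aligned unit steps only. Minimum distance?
6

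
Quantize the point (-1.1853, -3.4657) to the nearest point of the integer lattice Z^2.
(-1, -3)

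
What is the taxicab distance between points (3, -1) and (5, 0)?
3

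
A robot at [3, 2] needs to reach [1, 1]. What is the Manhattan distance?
3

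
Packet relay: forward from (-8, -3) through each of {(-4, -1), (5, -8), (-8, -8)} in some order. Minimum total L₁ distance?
30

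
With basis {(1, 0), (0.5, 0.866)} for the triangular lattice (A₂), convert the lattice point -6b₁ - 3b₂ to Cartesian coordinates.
(-7.5, -2.598)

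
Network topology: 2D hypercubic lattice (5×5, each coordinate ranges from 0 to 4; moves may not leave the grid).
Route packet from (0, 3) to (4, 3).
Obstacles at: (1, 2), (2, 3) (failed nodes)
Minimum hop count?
6
(one shortest path: (0, 3) → (1, 3) → (1, 4) → (2, 4) → (3, 4) → (4, 4) → (4, 3))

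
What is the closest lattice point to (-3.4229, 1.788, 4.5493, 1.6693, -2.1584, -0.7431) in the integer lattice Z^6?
(-3, 2, 5, 2, -2, -1)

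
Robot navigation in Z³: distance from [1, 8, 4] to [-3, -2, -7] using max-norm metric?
11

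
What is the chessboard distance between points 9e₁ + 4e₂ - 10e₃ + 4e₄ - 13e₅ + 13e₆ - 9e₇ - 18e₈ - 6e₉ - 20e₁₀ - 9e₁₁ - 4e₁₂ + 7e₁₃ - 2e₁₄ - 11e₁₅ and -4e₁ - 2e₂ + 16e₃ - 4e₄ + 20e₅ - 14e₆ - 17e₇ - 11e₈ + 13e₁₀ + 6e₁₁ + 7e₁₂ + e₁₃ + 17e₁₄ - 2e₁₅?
33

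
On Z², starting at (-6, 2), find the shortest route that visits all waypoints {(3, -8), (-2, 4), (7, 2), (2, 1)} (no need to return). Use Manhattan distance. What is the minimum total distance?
33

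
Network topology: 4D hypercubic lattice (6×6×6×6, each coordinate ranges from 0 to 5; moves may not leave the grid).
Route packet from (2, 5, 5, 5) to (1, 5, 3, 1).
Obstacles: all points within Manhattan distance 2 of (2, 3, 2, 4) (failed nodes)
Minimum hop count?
7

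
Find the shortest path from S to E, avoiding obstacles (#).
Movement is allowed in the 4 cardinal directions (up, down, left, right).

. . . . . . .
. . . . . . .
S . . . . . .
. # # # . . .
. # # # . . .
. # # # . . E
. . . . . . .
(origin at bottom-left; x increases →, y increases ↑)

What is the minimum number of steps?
9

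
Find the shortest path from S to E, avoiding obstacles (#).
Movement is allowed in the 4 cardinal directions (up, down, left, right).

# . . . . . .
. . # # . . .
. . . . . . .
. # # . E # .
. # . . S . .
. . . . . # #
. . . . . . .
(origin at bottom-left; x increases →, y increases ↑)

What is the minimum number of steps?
1
(one shortest path: (4, 2) → (4, 3))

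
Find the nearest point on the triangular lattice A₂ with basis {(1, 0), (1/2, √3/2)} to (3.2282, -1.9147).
(3, -1.732)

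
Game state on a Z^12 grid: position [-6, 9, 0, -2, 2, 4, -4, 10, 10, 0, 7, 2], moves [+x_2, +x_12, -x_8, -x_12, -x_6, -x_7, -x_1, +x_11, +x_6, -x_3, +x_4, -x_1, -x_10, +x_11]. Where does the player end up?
(-8, 10, -1, -1, 2, 4, -5, 9, 10, -1, 9, 2)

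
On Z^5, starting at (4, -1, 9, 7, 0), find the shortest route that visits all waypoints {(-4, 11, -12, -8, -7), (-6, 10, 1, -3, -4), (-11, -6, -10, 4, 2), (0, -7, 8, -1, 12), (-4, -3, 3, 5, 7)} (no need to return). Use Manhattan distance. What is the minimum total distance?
153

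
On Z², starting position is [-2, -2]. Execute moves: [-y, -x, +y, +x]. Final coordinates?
(-2, -2)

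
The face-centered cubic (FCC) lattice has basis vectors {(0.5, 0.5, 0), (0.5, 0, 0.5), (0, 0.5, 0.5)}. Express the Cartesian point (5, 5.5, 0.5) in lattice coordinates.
10b₁ + b₃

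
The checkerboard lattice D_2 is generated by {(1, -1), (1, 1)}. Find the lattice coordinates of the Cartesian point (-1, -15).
7b₁ - 8b₂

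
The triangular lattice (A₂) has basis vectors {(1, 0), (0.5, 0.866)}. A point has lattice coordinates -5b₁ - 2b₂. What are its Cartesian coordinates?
(-6, -1.732)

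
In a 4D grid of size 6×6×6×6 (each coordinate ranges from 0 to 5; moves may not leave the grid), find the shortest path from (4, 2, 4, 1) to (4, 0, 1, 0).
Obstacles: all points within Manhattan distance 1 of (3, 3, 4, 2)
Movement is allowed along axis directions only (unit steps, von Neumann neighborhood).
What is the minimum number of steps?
6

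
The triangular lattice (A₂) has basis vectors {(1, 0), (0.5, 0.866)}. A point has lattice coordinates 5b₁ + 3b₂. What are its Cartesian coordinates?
(6.5, 2.598)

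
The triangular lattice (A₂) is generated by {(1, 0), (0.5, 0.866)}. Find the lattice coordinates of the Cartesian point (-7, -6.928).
-3b₁ - 8b₂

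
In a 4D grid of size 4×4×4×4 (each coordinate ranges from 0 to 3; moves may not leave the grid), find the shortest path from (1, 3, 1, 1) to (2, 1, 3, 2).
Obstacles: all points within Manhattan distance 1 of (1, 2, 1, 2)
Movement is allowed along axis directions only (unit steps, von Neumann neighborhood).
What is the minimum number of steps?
6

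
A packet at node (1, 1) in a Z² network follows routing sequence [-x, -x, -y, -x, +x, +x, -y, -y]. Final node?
(0, -2)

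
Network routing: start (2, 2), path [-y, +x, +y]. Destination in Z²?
(3, 2)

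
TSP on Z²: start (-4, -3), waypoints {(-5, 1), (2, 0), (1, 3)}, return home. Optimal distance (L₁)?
26
(one optimal route: (-4, -3) → (-5, 1) → (1, 3) → (2, 0) → (-4, -3))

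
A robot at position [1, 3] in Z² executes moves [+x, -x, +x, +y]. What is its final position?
(2, 4)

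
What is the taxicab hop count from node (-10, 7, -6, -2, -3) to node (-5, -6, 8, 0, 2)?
39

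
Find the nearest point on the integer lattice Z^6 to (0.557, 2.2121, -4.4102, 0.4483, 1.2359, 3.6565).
(1, 2, -4, 0, 1, 4)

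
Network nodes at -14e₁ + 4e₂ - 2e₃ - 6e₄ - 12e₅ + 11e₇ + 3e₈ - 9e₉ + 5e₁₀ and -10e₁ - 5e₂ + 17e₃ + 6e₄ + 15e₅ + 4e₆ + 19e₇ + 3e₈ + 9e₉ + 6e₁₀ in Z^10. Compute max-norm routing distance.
27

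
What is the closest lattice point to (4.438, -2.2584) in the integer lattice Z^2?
(4, -2)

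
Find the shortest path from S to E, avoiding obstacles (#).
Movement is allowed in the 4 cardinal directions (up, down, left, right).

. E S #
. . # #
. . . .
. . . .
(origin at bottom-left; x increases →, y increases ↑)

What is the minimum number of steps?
1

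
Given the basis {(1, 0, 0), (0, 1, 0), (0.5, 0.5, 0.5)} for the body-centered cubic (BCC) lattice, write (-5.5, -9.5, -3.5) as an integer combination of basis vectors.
-2b₁ - 6b₂ - 7b₃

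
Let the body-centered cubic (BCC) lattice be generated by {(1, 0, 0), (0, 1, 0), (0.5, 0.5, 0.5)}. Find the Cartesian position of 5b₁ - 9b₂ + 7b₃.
(8.5, -5.5, 3.5)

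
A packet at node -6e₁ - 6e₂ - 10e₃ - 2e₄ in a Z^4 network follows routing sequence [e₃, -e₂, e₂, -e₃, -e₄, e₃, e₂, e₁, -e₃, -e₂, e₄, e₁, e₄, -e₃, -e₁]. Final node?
(-5, -6, -11, -1)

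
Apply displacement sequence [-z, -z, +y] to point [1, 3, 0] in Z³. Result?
(1, 4, -2)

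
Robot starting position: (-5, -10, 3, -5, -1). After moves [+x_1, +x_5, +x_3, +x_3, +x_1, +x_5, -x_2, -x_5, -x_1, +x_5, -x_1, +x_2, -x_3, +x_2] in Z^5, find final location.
(-5, -9, 4, -5, 1)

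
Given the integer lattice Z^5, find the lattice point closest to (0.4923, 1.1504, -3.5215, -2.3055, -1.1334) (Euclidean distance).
(0, 1, -4, -2, -1)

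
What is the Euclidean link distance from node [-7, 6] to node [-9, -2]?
8.24621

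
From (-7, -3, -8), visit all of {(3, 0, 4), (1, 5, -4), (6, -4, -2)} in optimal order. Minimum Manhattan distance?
48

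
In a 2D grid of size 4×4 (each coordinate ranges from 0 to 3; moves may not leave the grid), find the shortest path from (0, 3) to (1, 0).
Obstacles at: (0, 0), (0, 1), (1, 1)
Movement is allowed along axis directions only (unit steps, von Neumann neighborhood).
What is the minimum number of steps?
6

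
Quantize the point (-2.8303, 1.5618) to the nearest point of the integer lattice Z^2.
(-3, 2)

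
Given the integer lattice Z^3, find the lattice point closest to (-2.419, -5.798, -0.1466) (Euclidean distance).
(-2, -6, 0)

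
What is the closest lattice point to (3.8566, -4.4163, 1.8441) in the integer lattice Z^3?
(4, -4, 2)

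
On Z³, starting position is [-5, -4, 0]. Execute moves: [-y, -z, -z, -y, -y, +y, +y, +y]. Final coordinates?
(-5, -4, -2)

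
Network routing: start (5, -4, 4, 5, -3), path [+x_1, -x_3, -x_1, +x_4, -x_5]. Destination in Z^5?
(5, -4, 3, 6, -4)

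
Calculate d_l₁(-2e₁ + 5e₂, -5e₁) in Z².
8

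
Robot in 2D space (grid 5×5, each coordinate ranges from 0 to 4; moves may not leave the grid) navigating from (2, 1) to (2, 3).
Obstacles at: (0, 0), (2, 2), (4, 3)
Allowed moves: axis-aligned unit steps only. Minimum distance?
4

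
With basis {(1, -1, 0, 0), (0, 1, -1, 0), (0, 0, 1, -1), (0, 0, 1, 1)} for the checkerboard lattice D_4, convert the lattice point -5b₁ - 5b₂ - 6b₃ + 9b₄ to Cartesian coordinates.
(-5, 0, 8, 15)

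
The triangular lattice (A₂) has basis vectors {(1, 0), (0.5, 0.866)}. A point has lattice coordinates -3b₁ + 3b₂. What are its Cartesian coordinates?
(-1.5, 2.598)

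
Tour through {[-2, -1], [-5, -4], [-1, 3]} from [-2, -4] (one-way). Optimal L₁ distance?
14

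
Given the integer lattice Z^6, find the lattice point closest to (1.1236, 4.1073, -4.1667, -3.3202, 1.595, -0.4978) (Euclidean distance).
(1, 4, -4, -3, 2, 0)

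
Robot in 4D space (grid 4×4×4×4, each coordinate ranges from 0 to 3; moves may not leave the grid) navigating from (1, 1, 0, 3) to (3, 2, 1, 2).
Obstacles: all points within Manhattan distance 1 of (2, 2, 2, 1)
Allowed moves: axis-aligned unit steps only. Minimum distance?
5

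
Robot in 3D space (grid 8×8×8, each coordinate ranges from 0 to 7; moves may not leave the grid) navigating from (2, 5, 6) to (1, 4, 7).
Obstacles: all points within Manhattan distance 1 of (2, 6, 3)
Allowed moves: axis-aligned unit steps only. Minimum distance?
3
(one shortest path: (2, 5, 6) → (1, 5, 6) → (1, 4, 6) → (1, 4, 7))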